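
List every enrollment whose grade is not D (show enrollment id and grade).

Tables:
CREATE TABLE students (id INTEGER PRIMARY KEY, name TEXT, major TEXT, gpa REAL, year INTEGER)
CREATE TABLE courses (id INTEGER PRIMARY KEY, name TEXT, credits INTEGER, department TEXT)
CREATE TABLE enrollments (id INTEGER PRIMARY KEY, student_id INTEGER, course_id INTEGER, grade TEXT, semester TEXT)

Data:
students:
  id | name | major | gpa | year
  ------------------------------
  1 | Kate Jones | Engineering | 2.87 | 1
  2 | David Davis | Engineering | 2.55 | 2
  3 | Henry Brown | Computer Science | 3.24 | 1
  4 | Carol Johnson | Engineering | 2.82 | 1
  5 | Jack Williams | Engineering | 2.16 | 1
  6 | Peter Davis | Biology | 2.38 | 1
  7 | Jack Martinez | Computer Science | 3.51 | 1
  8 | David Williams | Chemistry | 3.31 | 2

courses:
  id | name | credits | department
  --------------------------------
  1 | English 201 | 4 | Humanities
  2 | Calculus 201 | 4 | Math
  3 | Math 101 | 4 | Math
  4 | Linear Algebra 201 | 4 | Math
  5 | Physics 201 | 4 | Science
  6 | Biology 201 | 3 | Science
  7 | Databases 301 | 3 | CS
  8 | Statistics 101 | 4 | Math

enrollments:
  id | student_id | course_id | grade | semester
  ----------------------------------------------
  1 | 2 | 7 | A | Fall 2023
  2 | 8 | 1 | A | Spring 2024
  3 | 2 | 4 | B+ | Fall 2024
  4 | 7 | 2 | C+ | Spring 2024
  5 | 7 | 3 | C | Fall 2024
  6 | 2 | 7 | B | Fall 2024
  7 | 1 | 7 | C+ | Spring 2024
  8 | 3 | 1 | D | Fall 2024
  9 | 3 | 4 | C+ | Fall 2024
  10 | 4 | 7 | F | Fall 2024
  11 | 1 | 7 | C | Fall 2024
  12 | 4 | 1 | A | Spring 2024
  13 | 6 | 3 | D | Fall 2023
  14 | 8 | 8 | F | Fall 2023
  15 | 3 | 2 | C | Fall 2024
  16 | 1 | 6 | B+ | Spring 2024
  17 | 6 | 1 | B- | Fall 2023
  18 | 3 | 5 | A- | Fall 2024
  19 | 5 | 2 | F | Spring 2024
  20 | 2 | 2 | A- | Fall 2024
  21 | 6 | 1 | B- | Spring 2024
SELECT id, grade FROM enrollments WHERE grade <> 'D'

Execution result:
id | grade
1 | A
2 | A
3 | B+
4 | C+
5 | C
6 | B
7 | C+
9 | C+
10 | F
11 | C
12 | A
14 | F
15 | C
16 | B+
17 | B-
18 | A-
19 | F
20 | A-
21 | B-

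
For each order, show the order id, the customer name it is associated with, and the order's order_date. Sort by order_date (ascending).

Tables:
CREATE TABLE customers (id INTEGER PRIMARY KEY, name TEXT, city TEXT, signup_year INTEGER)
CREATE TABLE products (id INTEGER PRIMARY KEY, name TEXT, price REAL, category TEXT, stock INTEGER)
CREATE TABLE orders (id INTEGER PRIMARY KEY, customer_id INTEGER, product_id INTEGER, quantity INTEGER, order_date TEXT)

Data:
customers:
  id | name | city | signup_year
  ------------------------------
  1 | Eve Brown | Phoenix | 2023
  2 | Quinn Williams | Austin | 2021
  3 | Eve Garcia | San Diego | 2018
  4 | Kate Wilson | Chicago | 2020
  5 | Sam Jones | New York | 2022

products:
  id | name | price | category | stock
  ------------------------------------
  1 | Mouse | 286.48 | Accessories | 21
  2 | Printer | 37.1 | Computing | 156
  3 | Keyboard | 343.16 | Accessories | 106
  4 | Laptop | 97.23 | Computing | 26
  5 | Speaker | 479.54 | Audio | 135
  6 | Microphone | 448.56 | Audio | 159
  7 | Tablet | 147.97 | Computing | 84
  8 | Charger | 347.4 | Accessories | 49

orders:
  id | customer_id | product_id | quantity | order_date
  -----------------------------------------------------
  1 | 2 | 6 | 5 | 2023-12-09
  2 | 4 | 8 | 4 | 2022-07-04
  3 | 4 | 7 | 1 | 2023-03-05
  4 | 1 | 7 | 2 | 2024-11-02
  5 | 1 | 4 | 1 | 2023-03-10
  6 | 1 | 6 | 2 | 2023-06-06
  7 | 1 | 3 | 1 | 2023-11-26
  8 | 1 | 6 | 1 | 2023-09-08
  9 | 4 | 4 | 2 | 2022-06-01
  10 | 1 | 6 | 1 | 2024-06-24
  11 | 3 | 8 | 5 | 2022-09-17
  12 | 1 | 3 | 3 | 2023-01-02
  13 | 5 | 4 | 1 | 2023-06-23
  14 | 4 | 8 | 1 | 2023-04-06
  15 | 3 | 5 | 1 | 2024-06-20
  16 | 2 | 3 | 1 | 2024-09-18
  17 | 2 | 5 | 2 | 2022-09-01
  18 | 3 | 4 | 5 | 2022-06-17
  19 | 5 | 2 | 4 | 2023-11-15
SELECT c.id, p.name AS customer, c.order_date FROM orders c JOIN customers p ON c.customer_id = p.id ORDER BY c.order_date ASC

Execution result:
id | customer | order_date
9 | Kate Wilson | 2022-06-01
18 | Eve Garcia | 2022-06-17
2 | Kate Wilson | 2022-07-04
17 | Quinn Williams | 2022-09-01
11 | Eve Garcia | 2022-09-17
12 | Eve Brown | 2023-01-02
3 | Kate Wilson | 2023-03-05
5 | Eve Brown | 2023-03-10
14 | Kate Wilson | 2023-04-06
6 | Eve Brown | 2023-06-06
13 | Sam Jones | 2023-06-23
8 | Eve Brown | 2023-09-08
19 | Sam Jones | 2023-11-15
7 | Eve Brown | 2023-11-26
1 | Quinn Williams | 2023-12-09
15 | Eve Garcia | 2024-06-20
10 | Eve Brown | 2024-06-24
16 | Quinn Williams | 2024-09-18
4 | Eve Brown | 2024-11-02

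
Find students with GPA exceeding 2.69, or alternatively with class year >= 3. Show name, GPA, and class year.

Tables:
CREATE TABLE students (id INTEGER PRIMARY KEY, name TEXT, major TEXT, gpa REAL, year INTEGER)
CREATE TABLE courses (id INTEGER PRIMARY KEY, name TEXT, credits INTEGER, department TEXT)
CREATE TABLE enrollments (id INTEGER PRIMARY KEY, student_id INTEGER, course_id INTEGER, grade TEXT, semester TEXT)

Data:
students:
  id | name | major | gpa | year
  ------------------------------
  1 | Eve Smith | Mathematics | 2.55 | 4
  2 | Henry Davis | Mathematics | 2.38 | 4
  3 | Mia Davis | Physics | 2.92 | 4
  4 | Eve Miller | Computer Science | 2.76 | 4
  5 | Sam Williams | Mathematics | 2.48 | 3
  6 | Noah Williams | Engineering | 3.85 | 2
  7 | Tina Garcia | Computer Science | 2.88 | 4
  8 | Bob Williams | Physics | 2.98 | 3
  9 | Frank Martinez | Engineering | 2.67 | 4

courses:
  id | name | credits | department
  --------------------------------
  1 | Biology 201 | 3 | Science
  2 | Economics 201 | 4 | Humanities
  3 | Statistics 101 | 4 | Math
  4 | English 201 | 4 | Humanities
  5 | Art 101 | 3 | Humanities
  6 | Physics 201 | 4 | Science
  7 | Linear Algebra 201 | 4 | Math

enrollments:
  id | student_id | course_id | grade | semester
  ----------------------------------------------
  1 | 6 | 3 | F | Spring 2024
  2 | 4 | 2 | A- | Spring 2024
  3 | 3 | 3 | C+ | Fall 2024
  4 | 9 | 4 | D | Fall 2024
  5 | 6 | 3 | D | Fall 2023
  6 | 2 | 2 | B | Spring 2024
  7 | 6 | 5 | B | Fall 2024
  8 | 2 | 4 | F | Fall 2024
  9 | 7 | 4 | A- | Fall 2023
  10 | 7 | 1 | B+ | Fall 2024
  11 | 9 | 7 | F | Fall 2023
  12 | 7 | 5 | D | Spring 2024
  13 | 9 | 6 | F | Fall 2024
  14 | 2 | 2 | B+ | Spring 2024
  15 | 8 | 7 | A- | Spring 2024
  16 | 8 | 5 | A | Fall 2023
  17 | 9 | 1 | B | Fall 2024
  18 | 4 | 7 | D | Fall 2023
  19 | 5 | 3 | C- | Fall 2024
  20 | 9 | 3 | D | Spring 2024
SELECT name, gpa, year FROM students WHERE gpa > 2.69 OR year >= 3

Execution result:
name | gpa | year
Eve Smith | 2.55 | 4
Henry Davis | 2.38 | 4
Mia Davis | 2.92 | 4
Eve Miller | 2.76 | 4
Sam Williams | 2.48 | 3
Noah Williams | 3.85 | 2
Tina Garcia | 2.88 | 4
Bob Williams | 2.98 | 3
Frank Martinez | 2.67 | 4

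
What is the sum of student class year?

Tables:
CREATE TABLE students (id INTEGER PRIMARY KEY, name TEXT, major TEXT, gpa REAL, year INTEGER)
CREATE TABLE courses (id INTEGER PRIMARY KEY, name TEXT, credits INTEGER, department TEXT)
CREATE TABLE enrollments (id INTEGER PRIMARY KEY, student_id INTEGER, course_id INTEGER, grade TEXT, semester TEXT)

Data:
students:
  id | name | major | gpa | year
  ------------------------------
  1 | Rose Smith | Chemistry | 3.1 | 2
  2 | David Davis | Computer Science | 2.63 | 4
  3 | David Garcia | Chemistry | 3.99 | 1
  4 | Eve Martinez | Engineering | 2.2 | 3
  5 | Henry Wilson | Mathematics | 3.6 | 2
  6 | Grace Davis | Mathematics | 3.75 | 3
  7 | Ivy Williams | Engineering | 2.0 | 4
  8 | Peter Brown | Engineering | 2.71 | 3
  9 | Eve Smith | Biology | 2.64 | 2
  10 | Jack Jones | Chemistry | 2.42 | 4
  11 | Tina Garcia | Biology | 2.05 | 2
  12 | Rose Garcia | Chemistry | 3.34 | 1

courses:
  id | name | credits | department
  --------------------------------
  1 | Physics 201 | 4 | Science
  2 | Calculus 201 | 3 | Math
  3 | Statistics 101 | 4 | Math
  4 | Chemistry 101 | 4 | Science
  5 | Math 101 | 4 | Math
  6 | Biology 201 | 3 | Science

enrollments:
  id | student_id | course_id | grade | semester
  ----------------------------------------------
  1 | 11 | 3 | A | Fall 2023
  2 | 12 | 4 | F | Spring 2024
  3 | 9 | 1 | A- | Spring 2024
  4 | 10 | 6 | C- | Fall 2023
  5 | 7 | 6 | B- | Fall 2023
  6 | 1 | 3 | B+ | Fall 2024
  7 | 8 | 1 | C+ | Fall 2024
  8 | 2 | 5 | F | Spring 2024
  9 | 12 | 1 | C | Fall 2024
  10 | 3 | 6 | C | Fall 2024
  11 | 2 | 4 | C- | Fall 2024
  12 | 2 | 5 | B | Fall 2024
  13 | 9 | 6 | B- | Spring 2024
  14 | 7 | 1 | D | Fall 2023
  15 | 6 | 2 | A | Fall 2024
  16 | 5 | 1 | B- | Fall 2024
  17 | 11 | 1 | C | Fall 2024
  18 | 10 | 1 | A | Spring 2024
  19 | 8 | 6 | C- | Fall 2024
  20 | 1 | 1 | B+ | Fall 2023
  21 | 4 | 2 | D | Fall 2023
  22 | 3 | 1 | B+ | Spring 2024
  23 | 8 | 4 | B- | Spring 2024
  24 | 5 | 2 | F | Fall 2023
SELECT SUM(year) FROM students

Execution result:
31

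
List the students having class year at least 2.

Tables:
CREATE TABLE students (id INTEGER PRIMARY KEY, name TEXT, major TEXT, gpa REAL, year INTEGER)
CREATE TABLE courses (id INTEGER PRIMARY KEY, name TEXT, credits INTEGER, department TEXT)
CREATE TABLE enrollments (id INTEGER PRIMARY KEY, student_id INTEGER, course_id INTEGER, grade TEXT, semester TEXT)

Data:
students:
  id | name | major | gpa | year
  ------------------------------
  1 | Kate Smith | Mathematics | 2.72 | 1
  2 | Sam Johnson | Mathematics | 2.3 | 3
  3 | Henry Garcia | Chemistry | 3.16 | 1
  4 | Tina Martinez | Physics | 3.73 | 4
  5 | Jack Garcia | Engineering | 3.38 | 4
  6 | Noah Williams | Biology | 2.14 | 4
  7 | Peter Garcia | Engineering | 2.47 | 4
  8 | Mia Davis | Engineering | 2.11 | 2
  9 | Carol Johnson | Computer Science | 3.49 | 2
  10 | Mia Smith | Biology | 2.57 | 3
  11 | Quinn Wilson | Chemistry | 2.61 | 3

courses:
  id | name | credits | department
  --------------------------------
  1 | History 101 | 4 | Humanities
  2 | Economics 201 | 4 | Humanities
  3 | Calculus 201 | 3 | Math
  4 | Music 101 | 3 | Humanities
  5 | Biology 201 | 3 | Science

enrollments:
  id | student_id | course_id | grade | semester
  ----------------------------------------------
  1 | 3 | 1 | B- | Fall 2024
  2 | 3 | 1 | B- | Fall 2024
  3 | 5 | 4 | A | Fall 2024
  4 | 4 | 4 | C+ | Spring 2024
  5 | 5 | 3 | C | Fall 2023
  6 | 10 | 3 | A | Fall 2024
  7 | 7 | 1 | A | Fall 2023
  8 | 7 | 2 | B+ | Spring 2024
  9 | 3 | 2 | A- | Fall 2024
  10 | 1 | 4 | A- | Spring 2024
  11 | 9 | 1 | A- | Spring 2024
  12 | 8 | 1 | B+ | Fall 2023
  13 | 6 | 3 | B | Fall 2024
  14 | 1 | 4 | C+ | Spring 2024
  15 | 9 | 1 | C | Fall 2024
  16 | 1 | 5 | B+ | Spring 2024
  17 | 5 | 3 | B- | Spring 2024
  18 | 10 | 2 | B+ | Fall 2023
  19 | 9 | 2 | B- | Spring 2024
SELECT name, year FROM students WHERE year >= 2

Execution result:
name | year
Sam Johnson | 3
Tina Martinez | 4
Jack Garcia | 4
Noah Williams | 4
Peter Garcia | 4
Mia Davis | 2
Carol Johnson | 2
Mia Smith | 3
Quinn Wilson | 3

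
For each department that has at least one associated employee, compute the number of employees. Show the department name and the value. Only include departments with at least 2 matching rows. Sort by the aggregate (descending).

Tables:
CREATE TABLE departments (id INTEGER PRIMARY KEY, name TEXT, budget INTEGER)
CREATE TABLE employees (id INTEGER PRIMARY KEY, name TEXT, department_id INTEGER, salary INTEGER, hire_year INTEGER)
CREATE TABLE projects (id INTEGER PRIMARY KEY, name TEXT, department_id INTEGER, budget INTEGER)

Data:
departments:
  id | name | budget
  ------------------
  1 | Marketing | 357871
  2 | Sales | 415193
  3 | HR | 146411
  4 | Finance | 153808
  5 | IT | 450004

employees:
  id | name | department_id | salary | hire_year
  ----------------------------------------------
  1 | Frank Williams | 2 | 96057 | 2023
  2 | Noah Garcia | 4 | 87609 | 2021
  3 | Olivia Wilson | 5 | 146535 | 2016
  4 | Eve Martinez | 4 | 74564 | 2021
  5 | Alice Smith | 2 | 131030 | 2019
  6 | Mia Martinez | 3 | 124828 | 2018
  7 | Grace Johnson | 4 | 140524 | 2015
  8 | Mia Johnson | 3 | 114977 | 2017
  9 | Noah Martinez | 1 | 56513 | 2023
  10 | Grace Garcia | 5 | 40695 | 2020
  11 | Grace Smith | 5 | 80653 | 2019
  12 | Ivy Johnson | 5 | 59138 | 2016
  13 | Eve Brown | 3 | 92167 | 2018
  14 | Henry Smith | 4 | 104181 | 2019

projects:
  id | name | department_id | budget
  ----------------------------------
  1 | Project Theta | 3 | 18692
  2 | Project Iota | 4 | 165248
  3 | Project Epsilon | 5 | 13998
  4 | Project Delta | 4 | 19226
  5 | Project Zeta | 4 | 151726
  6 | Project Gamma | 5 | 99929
SELECT p.name, COUNT(*) AS n FROM employees c JOIN departments p ON c.department_id = p.id GROUP BY p.id, p.name HAVING COUNT(*) >= 2 ORDER BY n DESC

Execution result:
name | n
Finance | 4
IT | 4
HR | 3
Sales | 2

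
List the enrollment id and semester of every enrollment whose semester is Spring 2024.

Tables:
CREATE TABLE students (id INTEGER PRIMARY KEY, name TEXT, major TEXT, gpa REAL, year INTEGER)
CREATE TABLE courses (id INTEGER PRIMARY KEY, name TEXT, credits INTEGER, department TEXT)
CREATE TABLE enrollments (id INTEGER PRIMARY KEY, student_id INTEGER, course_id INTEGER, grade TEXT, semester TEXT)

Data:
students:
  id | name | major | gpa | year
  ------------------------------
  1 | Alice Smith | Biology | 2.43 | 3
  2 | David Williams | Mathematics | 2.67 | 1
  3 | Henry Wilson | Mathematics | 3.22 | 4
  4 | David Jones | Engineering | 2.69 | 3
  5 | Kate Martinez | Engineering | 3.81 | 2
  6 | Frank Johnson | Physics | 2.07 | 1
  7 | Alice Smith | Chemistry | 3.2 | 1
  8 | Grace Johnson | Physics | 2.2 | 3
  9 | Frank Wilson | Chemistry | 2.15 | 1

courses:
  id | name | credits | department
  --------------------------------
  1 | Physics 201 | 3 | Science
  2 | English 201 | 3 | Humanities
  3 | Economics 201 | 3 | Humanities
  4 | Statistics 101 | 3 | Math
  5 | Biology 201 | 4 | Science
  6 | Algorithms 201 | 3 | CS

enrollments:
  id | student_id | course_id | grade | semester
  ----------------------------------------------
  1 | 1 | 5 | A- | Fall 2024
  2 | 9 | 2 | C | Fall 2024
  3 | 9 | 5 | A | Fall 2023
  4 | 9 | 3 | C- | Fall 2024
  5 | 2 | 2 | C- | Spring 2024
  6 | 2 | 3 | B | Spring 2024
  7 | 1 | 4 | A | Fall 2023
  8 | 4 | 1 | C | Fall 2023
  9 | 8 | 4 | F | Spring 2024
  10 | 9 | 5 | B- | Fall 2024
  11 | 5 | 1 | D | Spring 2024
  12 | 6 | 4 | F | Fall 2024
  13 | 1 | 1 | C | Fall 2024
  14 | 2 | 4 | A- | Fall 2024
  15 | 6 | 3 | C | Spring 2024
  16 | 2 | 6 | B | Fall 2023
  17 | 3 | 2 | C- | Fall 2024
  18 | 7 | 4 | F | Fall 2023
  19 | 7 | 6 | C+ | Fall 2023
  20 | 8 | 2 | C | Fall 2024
SELECT id, semester FROM enrollments WHERE semester = 'Spring 2024'

Execution result:
id | semester
5 | Spring 2024
6 | Spring 2024
9 | Spring 2024
11 | Spring 2024
15 | Spring 2024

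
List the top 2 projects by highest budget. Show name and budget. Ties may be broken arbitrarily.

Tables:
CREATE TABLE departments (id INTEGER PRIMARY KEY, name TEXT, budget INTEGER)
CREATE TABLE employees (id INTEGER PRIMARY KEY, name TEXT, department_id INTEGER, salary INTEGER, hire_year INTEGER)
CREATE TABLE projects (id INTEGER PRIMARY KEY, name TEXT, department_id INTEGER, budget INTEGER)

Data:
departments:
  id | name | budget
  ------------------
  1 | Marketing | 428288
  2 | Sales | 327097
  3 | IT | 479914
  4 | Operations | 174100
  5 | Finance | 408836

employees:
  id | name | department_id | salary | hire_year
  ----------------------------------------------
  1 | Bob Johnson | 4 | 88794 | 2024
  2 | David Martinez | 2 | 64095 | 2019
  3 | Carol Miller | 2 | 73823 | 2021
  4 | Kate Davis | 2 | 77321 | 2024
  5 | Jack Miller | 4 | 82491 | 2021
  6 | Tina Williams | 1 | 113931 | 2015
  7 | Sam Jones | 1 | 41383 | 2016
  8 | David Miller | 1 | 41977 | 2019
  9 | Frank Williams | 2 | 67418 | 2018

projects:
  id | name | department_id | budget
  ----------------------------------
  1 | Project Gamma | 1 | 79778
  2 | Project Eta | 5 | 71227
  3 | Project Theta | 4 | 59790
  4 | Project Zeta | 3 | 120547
SELECT name, budget FROM projects ORDER BY budget DESC LIMIT 2

Execution result:
name | budget
Project Zeta | 120547
Project Gamma | 79778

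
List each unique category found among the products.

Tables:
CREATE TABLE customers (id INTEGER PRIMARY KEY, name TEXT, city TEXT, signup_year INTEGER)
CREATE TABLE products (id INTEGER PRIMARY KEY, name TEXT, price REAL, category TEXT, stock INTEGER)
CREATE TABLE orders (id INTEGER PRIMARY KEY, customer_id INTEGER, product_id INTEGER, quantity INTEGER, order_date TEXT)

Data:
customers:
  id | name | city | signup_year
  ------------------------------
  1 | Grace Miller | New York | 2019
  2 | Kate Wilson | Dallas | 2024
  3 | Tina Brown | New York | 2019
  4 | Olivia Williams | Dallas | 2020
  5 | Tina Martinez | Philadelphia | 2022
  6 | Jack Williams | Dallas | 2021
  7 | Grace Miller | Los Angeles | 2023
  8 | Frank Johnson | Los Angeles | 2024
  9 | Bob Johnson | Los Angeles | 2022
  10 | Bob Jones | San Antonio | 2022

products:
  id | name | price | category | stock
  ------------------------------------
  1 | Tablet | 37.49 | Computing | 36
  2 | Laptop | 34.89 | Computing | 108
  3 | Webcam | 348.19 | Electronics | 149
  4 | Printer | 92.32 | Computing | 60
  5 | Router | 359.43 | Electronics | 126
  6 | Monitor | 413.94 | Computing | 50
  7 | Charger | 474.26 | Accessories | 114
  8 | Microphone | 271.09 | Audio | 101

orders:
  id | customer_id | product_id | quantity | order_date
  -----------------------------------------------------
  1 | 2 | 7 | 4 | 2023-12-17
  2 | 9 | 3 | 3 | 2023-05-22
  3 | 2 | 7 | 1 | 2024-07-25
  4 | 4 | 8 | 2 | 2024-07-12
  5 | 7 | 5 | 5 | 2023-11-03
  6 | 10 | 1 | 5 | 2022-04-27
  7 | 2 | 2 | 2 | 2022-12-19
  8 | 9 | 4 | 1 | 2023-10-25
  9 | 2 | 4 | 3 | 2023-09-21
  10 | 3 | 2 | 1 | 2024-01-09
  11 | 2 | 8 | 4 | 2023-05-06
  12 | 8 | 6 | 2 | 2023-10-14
SELECT DISTINCT category FROM products

Execution result:
category
Computing
Electronics
Accessories
Audio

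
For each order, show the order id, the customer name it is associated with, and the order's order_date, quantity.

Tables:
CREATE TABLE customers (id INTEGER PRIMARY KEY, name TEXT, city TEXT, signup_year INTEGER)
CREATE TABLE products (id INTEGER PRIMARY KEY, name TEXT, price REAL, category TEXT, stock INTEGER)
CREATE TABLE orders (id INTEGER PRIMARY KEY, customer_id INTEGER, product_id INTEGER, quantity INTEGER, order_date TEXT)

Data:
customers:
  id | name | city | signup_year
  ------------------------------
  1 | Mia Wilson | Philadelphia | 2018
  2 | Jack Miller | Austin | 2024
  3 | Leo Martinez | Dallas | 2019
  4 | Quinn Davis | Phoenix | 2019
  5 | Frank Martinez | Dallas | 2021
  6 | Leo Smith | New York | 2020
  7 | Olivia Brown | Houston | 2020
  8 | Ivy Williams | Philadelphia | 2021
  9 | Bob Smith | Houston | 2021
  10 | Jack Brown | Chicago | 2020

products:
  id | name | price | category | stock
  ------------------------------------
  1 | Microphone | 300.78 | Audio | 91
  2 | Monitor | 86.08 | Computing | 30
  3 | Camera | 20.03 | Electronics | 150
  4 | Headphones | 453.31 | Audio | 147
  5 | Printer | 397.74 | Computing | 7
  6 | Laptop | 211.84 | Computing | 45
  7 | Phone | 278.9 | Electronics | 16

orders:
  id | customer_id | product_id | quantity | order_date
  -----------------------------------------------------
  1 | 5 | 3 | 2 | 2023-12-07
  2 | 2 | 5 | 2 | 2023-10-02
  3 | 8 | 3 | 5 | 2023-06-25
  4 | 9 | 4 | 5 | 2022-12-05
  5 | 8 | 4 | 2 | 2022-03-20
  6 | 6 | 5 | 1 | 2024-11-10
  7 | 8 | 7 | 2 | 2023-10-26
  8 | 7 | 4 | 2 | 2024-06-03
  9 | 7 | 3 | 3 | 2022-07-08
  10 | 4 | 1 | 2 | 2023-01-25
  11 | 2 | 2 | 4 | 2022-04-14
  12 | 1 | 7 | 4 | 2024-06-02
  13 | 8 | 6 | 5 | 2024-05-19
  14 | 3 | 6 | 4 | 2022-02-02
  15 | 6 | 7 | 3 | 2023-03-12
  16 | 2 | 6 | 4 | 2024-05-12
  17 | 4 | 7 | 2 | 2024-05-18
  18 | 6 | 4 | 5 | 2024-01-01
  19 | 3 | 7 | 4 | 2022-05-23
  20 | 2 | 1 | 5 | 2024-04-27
SELECT c.id, p.name AS customer, c.order_date, c.quantity FROM orders c JOIN customers p ON c.customer_id = p.id

Execution result:
id | customer | order_date | quantity
1 | Frank Martinez | 2023-12-07 | 2
2 | Jack Miller | 2023-10-02 | 2
3 | Ivy Williams | 2023-06-25 | 5
4 | Bob Smith | 2022-12-05 | 5
5 | Ivy Williams | 2022-03-20 | 2
6 | Leo Smith | 2024-11-10 | 1
7 | Ivy Williams | 2023-10-26 | 2
8 | Olivia Brown | 2024-06-03 | 2
9 | Olivia Brown | 2022-07-08 | 3
10 | Quinn Davis | 2023-01-25 | 2
11 | Jack Miller | 2022-04-14 | 4
12 | Mia Wilson | 2024-06-02 | 4
13 | Ivy Williams | 2024-05-19 | 5
14 | Leo Martinez | 2022-02-02 | 4
15 | Leo Smith | 2023-03-12 | 3
16 | Jack Miller | 2024-05-12 | 4
17 | Quinn Davis | 2024-05-18 | 2
18 | Leo Smith | 2024-01-01 | 5
19 | Leo Martinez | 2022-05-23 | 4
20 | Jack Miller | 2024-04-27 | 5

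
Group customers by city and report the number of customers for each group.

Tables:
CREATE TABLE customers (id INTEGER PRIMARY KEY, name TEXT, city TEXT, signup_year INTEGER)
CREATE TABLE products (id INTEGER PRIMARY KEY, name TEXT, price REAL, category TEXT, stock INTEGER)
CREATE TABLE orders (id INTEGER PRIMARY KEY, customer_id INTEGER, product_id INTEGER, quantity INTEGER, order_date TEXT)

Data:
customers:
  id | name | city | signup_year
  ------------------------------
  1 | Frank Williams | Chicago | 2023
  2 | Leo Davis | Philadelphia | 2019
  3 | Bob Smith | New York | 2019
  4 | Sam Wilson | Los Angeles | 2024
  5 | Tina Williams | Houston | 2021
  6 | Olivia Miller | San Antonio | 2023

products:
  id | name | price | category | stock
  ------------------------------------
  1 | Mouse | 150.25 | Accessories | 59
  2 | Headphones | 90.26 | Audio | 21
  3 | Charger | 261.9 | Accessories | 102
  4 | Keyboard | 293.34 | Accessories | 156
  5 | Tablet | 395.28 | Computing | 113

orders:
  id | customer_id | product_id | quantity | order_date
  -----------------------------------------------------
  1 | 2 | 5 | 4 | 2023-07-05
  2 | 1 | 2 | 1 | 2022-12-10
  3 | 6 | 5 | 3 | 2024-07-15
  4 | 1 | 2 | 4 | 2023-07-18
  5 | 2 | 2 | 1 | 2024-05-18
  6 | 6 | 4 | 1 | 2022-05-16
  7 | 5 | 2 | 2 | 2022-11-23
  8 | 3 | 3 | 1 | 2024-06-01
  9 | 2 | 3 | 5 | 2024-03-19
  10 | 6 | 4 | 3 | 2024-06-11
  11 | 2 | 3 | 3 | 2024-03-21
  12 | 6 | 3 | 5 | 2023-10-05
SELECT city, COUNT(*) AS n FROM customers GROUP BY city

Execution result:
city | n
Chicago | 1
Houston | 1
Los Angeles | 1
New York | 1
Philadelphia | 1
San Antonio | 1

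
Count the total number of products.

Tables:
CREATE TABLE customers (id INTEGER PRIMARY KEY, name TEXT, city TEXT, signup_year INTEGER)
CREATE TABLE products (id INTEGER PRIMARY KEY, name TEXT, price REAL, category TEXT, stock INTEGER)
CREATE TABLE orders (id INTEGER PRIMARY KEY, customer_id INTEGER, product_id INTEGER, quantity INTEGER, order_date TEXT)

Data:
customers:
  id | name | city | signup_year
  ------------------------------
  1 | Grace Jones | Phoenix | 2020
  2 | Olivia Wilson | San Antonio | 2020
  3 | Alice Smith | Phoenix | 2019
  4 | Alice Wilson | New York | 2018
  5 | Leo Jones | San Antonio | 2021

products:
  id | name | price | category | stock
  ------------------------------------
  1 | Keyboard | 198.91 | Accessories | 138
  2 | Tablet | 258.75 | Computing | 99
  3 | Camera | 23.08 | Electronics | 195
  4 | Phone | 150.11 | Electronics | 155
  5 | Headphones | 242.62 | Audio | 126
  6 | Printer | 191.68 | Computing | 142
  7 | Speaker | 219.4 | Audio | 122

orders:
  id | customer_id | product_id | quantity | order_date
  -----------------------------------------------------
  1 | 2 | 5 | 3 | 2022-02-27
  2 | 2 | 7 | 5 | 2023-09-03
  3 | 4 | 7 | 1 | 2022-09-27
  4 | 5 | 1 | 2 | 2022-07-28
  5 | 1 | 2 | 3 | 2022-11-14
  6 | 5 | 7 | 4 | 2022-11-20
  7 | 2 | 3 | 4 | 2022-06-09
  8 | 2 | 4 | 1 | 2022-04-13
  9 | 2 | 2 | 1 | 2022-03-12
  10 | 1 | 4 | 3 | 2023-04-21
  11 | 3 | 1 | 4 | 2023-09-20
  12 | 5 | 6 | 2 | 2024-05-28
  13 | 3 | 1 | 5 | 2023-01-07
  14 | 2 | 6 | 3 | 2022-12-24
SELECT COUNT(*) FROM products

Execution result:
7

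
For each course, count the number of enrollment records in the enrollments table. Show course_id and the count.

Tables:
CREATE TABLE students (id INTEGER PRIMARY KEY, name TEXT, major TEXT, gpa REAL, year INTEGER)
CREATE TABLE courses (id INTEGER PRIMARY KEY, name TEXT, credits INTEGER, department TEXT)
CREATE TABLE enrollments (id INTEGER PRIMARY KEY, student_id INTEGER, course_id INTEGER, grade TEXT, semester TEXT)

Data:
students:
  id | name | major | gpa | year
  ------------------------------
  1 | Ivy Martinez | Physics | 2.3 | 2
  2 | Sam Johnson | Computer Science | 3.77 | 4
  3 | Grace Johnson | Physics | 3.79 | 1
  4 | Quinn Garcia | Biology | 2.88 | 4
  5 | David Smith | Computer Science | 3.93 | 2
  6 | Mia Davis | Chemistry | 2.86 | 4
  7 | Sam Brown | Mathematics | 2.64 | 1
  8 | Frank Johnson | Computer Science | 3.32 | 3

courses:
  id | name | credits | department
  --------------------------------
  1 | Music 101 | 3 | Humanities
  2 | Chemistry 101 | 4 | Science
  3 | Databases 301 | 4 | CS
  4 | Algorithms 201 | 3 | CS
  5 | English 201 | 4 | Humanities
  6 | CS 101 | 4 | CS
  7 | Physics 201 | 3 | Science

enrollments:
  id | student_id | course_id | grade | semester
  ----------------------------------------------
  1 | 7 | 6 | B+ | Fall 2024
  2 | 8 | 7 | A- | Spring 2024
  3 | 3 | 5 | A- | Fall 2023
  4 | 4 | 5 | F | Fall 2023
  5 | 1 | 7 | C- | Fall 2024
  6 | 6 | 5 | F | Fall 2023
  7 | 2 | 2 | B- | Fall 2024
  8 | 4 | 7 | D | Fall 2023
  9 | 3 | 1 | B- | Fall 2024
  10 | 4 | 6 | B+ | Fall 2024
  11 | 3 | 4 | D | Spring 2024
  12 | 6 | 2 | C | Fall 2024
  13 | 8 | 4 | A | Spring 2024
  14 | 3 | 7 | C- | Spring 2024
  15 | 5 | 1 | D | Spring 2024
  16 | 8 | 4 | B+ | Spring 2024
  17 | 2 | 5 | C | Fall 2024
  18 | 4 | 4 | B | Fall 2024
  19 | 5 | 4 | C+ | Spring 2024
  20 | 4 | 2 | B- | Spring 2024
SELECT course_id, COUNT(*) AS enrollment_count FROM enrollments GROUP BY course_id

Execution result:
course_id | enrollment_count
1 | 2
2 | 3
4 | 5
5 | 4
6 | 2
7 | 4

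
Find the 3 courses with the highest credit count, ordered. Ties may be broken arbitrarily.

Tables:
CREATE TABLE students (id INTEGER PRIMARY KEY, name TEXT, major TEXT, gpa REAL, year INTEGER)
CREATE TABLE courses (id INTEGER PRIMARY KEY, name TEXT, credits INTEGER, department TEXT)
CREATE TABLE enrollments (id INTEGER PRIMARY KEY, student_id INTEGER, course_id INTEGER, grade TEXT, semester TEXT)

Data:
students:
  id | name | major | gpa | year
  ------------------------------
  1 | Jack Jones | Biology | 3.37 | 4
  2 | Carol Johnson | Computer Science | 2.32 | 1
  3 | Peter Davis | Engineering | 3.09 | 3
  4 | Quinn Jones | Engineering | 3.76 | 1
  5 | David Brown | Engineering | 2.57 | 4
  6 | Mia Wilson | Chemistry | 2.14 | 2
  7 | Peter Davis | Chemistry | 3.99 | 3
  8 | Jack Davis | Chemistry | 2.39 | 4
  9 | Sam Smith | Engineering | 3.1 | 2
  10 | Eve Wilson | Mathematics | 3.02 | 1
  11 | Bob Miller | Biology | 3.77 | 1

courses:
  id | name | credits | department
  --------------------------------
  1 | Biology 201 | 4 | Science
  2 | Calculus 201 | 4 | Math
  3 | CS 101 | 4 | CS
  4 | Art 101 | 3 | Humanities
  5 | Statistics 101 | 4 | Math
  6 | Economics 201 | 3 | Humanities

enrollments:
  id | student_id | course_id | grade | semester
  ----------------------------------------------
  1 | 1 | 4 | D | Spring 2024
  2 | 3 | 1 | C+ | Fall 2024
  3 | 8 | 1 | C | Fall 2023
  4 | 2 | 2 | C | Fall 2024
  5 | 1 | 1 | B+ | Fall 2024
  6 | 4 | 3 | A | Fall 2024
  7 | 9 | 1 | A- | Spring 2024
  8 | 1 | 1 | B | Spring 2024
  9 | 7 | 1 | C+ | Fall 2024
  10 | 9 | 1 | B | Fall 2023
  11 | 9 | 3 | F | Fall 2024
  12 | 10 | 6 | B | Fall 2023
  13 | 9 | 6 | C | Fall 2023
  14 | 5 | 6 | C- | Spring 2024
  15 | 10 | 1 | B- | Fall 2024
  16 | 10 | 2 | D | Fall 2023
SELECT name, credits FROM courses ORDER BY credits DESC LIMIT 3

Execution result:
name | credits
Biology 201 | 4
Calculus 201 | 4
CS 101 | 4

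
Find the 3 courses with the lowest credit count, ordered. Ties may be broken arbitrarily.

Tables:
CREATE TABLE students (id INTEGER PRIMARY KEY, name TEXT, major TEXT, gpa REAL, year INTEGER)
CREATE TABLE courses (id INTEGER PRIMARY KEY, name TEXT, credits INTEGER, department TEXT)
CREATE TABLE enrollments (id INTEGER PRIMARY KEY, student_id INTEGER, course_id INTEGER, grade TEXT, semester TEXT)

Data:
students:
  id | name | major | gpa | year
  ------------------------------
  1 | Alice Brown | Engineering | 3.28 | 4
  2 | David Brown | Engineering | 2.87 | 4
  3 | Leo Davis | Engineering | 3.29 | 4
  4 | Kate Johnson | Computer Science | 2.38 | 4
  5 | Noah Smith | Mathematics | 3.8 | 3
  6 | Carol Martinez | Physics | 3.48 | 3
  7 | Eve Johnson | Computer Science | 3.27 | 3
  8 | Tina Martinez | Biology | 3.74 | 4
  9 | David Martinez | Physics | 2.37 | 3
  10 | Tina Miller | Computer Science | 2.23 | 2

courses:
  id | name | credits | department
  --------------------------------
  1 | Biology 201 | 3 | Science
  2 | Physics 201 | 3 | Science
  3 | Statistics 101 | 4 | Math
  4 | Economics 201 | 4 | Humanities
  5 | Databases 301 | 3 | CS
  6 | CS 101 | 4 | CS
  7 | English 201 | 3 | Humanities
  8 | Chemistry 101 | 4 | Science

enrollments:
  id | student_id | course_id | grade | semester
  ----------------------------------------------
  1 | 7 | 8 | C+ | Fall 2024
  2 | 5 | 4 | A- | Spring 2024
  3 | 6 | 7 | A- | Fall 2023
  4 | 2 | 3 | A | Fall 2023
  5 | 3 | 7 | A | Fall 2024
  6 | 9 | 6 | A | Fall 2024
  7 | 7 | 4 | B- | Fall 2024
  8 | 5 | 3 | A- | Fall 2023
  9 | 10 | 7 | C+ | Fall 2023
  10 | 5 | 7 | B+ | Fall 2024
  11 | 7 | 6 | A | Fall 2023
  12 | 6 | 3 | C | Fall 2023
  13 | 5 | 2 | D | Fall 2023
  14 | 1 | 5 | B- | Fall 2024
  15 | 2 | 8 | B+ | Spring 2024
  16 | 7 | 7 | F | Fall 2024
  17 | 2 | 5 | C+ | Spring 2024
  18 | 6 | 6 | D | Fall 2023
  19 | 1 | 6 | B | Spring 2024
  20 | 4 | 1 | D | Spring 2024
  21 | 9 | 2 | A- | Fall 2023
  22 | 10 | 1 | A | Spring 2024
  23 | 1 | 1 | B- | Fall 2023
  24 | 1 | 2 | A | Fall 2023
SELECT name, credits FROM courses ORDER BY credits ASC LIMIT 3

Execution result:
name | credits
Biology 201 | 3
Physics 201 | 3
Databases 301 | 3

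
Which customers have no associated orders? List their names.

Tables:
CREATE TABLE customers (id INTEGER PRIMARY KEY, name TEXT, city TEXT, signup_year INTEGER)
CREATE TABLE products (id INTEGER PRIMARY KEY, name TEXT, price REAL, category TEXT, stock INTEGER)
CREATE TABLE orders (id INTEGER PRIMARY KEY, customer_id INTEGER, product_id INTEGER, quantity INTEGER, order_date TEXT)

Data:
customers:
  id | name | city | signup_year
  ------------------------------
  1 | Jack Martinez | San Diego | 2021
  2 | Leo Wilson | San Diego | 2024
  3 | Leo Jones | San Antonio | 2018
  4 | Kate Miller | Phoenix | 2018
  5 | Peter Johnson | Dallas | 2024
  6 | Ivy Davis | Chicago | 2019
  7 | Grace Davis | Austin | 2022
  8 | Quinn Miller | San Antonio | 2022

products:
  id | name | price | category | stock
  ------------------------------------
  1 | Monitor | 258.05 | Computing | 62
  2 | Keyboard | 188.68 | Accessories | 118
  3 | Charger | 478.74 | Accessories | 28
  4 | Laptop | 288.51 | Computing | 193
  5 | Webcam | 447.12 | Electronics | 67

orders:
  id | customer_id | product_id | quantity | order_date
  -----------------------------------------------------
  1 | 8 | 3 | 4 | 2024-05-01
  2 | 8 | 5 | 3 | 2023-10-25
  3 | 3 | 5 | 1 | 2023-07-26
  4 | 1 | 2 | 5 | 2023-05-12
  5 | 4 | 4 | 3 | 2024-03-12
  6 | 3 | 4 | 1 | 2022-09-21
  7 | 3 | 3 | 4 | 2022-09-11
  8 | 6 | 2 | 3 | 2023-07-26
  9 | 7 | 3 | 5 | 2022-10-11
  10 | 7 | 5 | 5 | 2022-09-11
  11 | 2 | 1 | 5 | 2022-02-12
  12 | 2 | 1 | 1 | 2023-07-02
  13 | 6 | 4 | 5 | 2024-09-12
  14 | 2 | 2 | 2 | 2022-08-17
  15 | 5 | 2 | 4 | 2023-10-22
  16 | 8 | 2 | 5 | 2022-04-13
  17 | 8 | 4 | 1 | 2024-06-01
SELECT p.name FROM customers p LEFT JOIN orders c ON c.customer_id = p.id WHERE c.id IS NULL

Execution result:
(no rows)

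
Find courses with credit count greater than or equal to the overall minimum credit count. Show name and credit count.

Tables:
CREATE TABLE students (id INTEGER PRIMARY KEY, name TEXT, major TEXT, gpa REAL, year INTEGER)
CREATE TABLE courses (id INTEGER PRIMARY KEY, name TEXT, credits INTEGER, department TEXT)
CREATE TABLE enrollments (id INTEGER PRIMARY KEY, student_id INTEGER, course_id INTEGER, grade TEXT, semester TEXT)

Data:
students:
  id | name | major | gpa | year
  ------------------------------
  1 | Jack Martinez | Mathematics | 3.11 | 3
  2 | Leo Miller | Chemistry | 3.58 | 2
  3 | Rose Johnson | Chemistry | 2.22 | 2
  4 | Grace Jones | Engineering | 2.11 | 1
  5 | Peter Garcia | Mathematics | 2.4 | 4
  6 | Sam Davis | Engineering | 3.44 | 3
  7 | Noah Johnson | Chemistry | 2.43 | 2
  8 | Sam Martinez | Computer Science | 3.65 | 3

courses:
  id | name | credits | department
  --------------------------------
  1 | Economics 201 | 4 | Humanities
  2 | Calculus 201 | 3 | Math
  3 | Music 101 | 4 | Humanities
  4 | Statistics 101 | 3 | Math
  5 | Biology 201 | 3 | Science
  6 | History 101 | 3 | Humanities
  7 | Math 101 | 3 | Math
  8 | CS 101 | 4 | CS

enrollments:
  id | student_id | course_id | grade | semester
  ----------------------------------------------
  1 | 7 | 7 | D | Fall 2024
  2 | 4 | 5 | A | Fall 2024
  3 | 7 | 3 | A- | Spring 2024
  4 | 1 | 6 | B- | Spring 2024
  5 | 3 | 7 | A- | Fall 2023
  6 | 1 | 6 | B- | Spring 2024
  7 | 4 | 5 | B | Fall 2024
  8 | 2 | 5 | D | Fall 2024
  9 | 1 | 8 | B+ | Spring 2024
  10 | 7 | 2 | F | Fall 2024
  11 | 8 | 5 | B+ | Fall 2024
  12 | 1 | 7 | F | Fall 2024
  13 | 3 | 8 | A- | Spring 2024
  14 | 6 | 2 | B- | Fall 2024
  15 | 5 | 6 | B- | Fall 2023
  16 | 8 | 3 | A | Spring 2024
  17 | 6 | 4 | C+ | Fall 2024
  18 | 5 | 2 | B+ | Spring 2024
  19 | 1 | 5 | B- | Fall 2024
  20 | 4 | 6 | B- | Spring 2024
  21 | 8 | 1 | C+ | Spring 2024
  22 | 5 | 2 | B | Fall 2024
SELECT name, credits FROM courses WHERE credits >= (SELECT MIN(credits) FROM courses)

Execution result:
name | credits
Economics 201 | 4
Calculus 201 | 3
Music 101 | 4
Statistics 101 | 3
Biology 201 | 3
History 101 | 3
Math 101 | 3
CS 101 | 4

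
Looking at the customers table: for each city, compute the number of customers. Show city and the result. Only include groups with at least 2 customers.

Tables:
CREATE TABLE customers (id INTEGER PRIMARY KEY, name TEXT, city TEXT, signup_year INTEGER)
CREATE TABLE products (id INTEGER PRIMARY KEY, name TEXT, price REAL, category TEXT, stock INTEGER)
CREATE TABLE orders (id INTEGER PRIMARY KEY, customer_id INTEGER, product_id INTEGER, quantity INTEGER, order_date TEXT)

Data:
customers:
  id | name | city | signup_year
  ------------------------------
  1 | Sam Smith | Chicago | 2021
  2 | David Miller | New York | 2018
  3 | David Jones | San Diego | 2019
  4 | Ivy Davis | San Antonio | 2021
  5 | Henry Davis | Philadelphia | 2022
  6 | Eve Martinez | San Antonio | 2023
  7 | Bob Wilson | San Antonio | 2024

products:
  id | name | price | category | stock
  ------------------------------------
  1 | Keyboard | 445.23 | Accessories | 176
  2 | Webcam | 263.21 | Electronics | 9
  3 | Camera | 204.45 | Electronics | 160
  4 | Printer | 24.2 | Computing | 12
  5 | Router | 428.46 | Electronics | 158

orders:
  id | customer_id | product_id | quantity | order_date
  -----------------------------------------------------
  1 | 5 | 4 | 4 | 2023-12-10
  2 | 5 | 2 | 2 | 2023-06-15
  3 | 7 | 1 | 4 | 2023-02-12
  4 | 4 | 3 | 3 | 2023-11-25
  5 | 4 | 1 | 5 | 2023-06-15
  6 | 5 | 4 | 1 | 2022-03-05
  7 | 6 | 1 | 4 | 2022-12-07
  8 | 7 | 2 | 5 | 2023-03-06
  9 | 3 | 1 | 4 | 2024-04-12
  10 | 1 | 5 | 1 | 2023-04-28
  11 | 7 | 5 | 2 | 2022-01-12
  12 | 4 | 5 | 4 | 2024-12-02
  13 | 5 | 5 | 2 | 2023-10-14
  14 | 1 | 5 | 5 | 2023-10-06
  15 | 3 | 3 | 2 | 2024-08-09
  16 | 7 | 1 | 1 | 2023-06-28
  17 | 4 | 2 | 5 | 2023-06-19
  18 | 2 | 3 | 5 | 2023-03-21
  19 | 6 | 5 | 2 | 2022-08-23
SELECT city, COUNT(*) AS n FROM customers GROUP BY city HAVING COUNT(*) >= 2

Execution result:
city | n
San Antonio | 3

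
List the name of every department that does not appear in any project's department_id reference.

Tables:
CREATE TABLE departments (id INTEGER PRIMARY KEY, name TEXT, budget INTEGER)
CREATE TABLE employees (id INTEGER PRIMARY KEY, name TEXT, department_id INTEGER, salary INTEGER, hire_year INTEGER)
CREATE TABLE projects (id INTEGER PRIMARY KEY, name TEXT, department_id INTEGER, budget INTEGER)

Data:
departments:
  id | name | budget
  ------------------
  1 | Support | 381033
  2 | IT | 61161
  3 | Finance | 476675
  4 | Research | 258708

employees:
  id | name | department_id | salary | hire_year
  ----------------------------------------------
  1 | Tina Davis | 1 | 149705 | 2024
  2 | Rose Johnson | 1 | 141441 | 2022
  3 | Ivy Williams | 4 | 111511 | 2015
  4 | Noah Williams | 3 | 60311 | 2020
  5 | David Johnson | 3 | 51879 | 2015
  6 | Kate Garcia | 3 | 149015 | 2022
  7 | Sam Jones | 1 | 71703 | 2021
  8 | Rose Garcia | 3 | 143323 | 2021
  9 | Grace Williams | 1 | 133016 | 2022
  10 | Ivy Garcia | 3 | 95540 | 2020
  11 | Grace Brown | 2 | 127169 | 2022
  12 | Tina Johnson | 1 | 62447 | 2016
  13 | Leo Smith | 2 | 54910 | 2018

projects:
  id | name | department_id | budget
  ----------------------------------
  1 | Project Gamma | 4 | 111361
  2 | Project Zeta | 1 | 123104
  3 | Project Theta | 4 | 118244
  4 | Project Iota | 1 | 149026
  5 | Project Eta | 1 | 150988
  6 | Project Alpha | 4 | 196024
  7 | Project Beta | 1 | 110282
SELECT p.name FROM departments p LEFT JOIN projects c ON c.department_id = p.id WHERE c.id IS NULL

Execution result:
name
IT
Finance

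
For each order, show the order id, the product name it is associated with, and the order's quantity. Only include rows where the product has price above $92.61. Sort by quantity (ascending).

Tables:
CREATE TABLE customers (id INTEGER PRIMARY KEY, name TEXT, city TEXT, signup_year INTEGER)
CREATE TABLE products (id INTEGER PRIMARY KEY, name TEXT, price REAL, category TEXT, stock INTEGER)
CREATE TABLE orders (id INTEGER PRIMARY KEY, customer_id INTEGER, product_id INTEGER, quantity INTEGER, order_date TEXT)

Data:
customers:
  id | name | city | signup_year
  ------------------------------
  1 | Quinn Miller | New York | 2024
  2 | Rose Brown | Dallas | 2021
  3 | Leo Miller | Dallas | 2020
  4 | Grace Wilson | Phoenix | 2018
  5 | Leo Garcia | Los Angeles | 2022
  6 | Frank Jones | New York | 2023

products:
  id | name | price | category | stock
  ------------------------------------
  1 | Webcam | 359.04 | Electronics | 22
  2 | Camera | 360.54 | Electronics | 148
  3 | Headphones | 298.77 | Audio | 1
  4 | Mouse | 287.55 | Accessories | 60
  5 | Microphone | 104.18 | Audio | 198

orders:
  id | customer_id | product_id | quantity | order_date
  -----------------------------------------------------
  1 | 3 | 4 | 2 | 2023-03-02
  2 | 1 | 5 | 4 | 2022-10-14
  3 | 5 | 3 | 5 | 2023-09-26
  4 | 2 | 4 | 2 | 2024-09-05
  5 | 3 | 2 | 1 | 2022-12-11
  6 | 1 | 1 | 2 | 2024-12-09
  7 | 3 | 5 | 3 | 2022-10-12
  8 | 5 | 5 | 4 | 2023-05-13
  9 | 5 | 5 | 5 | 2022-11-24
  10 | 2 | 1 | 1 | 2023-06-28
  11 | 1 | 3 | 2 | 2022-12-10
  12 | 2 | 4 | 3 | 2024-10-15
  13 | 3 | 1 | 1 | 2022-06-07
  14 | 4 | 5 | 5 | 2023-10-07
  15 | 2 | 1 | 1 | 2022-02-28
SELECT c.id, p.name AS product, c.quantity FROM orders c JOIN products p ON c.product_id = p.id WHERE p.price > 92.61 ORDER BY c.quantity ASC

Execution result:
id | product | quantity
5 | Camera | 1
10 | Webcam | 1
13 | Webcam | 1
15 | Webcam | 1
1 | Mouse | 2
4 | Mouse | 2
6 | Webcam | 2
11 | Headphones | 2
7 | Microphone | 3
12 | Mouse | 3
2 | Microphone | 4
8 | Microphone | 4
3 | Headphones | 5
9 | Microphone | 5
14 | Microphone | 5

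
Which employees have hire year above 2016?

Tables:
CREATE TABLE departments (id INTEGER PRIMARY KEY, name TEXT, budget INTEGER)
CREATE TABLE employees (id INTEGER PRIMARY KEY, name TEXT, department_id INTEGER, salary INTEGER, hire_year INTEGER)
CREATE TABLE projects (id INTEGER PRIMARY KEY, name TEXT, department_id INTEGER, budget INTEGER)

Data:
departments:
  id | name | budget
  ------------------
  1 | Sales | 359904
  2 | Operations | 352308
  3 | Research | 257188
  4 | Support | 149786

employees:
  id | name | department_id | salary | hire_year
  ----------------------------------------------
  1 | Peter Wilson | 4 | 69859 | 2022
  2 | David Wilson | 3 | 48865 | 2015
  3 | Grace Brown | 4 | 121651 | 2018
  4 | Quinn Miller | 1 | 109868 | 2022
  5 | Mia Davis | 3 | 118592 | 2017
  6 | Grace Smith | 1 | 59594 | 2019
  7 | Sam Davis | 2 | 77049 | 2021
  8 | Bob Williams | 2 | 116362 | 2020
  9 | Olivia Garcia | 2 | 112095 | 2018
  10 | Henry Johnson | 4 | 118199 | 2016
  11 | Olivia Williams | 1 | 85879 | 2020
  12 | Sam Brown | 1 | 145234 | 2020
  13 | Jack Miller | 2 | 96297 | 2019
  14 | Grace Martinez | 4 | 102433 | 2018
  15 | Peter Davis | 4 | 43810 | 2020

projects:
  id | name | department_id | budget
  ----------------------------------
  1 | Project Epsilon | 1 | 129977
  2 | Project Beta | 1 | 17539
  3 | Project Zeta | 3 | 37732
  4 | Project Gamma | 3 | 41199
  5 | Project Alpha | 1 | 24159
SELECT name, hire_year FROM employees WHERE hire_year > 2016

Execution result:
name | hire_year
Peter Wilson | 2022
Grace Brown | 2018
Quinn Miller | 2022
Mia Davis | 2017
Grace Smith | 2019
Sam Davis | 2021
Bob Williams | 2020
Olivia Garcia | 2018
Olivia Williams | 2020
Sam Brown | 2020
Jack Miller | 2019
Grace Martinez | 2018
Peter Davis | 2020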